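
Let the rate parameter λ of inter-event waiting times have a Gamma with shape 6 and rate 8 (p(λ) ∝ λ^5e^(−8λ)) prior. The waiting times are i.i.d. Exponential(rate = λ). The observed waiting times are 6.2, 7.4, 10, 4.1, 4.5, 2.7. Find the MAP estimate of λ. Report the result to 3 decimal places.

λ̂_MAP = 0.256

The Exponential(rate=λ) likelihood is ∝ λ^n e^(−λΣtᵢ). Here n = 6 and Σtᵢ = 6.2 + 7.4 + 10 + 4.1 + 4.5 + 2.7 = 34.9.
Posterior ∝ λ^5e^(−8λ) · λ^6e^(−34.9λ) = λ^11e^(−42.9λ), i.e. Gamma(12, 42.9).
Mode = (a−1)/b = 11/42.9 ≈ 0.256.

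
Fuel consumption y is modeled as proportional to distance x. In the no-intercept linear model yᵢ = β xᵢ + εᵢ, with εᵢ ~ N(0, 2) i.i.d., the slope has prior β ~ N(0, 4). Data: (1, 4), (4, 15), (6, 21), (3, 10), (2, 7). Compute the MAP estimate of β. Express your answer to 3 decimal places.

log p(β | y) = −Σ(yᵢ − βxᵢ)²/(2·2) − β²/(2·4) + const.
Setting the derivative to zero: Σxᵢ(yᵢ − βxᵢ)/2 − β/4 = 0, so β = Σxᵢyᵢ / (Σxᵢ² + σ²/τ²).
Σxᵢyᵢ = 1·4 + 4·15 + 6·21 + 3·10 + 2·7 = 234; Σxᵢ² = 66; σ²/τ² = 0.5.
β̂_MAP = 234 / (66 + 0.5) = 234/66.5 ≈ 3.519.

β̂_MAP = 3.519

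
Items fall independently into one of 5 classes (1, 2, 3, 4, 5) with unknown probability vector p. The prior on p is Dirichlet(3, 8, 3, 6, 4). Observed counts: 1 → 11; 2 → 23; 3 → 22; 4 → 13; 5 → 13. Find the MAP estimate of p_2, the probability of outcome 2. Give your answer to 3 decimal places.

The posterior is Dirichlet(αᵢ + nᵢ) = Dirichlet(14, 31, 25, 19, 17).
For a Dirichlet(a₁,…,a_K) with all aᵢ > 1, the mode has j-th component (aⱼ − 1)/(Σaᵢ − K).
Here Σaᵢ = 106 and K = 5, so p_2 = (31 − 1)/(106 − 5) = 30/101 ≈ 0.297.

MAP estimate: 0.297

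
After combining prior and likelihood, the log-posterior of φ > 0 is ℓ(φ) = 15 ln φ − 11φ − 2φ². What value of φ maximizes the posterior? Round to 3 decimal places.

ℓ'(φ) = 15/φ − 11 − 4φ. Setting this to zero and multiplying by φ: 4φ² + 11φ − 15 = 0.
φ = (−11 + √(11² + 4·4·15)) / (2·4) = (−11 + √361) / 8 = (−11 + 19)/8 = 1.
ℓ''(φ) = −15/φ² − 4 < 0, confirming a maximum.

φ̂_MAP = 1.000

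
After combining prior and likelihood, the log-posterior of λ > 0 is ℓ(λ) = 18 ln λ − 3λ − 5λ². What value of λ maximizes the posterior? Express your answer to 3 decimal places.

ℓ'(λ) = 18/λ − 3 − 10λ. Setting this to zero and multiplying by λ: 10λ² + 3λ − 18 = 0.
λ = (−3 + √(3² + 4·10·18)) / (2·10) = (−3 + √729) / 20 = (−3 + 27)/20 = 6/5.
ℓ''(λ) = −18/λ² − 10 < 0, confirming a maximum.

λ̂_MAP = 1.200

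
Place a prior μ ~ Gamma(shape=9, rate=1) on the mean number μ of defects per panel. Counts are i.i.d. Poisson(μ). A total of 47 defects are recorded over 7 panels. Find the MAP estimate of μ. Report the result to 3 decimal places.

μ̂_MAP = 6.875

Σxᵢ = 47, n = 7.
Posterior ∝ μ^8e^(−1μ) · μ^47e^(−7μ) = μ^55e^(−8μ), i.e. Gamma(shape=56, rate=8).
The mode of a Gamma(a, b) with a ≥ 1 (shape–rate) is (a−1)/b = 55/8 ≈ 6.875.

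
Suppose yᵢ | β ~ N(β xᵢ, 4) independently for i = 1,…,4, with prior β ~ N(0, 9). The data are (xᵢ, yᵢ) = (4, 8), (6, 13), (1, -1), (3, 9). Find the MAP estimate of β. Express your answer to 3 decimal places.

β̂_MAP = 2.178

log p(β | y) = −Σ(yᵢ − βxᵢ)²/(2·4) − β²/(2·9) + const.
Setting the derivative to zero: Σxᵢ(yᵢ − βxᵢ)/4 − β/9 = 0, so β = Σxᵢyᵢ / (Σxᵢ² + σ²/τ²).
Σxᵢyᵢ = 4·8 + 6·13 + 1·(-1) + 3·9 = 136; Σxᵢ² = 62; σ²/τ² = 4/9.
β̂_MAP = 136 / (62 + 4/9) = 136/(562/9) = 612/281 ≈ 2.178.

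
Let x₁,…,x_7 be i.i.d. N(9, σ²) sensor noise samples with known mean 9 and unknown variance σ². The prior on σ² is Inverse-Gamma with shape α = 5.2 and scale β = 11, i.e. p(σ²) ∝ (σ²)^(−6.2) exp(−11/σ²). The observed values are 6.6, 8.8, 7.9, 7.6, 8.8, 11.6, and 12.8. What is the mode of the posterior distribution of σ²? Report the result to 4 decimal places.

Sum of squared deviations about the known mean: SS = (6.6−9)² + (8.8−9)² + (7.9−9)² + (7.6−9)² + (8.8−9)² + (11.6−9)² + (12.8−9)² = 30.21.
The Normal likelihood contributes (σ²)^(−n/2) exp(−SS/(2σ²)), so the posterior is Inverse-Gamma(α + n/2, β + SS/2) = Inverse-Gamma(8.7, 26.105).
The mode of Inverse-Gamma(a, b) is b/(a+1) = 26.105/9.7 ≈ 2.6912.

σ̂²_MAP = 2.6912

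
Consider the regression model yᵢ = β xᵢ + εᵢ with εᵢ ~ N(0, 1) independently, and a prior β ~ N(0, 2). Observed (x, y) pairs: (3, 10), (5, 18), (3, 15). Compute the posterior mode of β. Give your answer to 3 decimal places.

log p(β | y) = −Σ(yᵢ − βxᵢ)²/(2·1) − β²/(2·2) + const.
Setting the derivative to zero: Σxᵢ(yᵢ − βxᵢ)/1 − β/2 = 0, so β = Σxᵢyᵢ / (Σxᵢ² + σ²/τ²).
Σxᵢyᵢ = 3·10 + 5·18 + 3·15 = 165; Σxᵢ² = 43; σ²/τ² = 0.5.
β̂_MAP = 165 / (43 + 0.5) = 165/43.5 ≈ 3.793.

β̂_MAP = 3.793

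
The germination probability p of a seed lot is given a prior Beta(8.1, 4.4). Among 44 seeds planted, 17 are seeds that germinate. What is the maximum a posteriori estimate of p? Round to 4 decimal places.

p̂_MAP = 0.4422

Prior: Beta(8.1, 4.4).
Data: 17 successes in 44 trials. The binomial likelihood contributes p^17(1−p)^27, so the posterior is Beta(8.1+17, 4.4+27) = Beta(25.1, 31.4).
For Beta(a, b) with a, b > 1 the mode is (a−1)/(a+b−2) = 24.1/54.5 ≈ 0.4422.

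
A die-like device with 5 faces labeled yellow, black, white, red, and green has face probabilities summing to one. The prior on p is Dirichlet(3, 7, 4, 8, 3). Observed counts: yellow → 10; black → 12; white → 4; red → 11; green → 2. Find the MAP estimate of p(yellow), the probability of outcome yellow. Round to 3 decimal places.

The posterior is Dirichlet(αᵢ + nᵢ) = Dirichlet(13, 19, 8, 19, 5).
For a Dirichlet(a₁,…,a_K) with all aᵢ > 1, the mode has j-th component (aⱼ − 1)/(Σaᵢ − K).
Here Σaᵢ = 64 and K = 5, so p(yellow) = (13 − 1)/(64 − 5) = 12/59 ≈ 0.203.

MAP estimate of p(yellow) = 0.203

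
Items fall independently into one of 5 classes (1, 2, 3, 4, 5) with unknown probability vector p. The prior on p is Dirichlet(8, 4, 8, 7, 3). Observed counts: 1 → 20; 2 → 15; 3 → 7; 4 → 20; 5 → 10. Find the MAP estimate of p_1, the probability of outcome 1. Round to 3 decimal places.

MAP estimate: 0.278

The posterior is Dirichlet(αᵢ + nᵢ) = Dirichlet(28, 19, 15, 27, 13).
For a Dirichlet(a₁,…,a_K) with all aᵢ > 1, the mode has j-th component (aⱼ − 1)/(Σaᵢ − K).
Here Σaᵢ = 102 and K = 5, so p_1 = (28 − 1)/(102 − 5) = 27/97 ≈ 0.278.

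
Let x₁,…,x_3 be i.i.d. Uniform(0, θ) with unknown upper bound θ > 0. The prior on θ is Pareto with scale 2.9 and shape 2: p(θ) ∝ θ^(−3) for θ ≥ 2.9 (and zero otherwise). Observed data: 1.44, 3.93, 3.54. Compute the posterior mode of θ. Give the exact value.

θ̂_MAP = 3.93

The Uniform(0, θ) likelihood is θ^(−n) for θ ≥ max(xᵢ), zero otherwise. Here max(xᵢ) = 3.93.
Posterior ∝ θ^(−3) · θ^(−3) = θ^(−6) on θ ≥ max(2.9, 3.93) = 3.93.
This density is strictly decreasing in θ, so the posterior mode lies at the lower boundary of the support.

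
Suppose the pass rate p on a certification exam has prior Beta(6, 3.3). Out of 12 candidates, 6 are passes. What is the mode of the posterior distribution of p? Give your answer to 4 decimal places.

Prior: Beta(6, 3.3).
Data: 6 successes in 12 trials. The binomial likelihood contributes p^6(1−p)^6, so the posterior is Beta(6+6, 3.3+6) = Beta(12, 9.3).
For Beta(a, b) with a, b > 1 the mode is (a−1)/(a+b−2) = 11/19.3 ≈ 0.5699.

p̂_MAP = 0.5699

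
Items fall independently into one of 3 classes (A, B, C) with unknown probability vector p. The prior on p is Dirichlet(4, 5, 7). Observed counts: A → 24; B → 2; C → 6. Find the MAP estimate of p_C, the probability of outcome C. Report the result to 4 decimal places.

MAP estimate of p_C = 0.2667

The posterior is Dirichlet(αᵢ + nᵢ) = Dirichlet(28, 7, 13).
For a Dirichlet(a₁,…,a_K) with all aᵢ > 1, the mode has j-th component (aⱼ − 1)/(Σaᵢ − K).
Here Σaᵢ = 48 and K = 3, so p_C = (13 − 1)/(48 − 3) = 12/45 ≈ 0.2667.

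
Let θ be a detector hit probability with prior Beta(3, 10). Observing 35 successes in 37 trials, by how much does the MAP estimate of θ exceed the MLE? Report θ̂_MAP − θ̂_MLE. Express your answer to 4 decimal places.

Posterior is Beta(38, 12); MAP = (38−1)/(50−2) = 37/48 ≈ 0.77083.
MLE ignores the prior: θ̂_MLE = k/n = 35/37 ≈ 0.94595.
Difference = 37/48 − 35/37 = -311/1776 ≈ -0.1751.

MAP − MLE = -0.1751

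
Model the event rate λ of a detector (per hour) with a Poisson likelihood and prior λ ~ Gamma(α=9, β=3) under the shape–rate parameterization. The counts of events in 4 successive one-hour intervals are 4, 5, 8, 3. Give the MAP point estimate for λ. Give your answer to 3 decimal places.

Σxᵢ = 4+5+8+3 = 20, with n = 4.
Posterior ∝ λ^8e^(−3λ) · λ^20e^(−4λ) = λ^28e^(−7λ), i.e. Gamma(shape=29, rate=7).
The mode of a Gamma(a, b) with a ≥ 1 (shape–rate) is (a−1)/b = 28/7 ≈ 4.000.

λ̂_MAP = 4.000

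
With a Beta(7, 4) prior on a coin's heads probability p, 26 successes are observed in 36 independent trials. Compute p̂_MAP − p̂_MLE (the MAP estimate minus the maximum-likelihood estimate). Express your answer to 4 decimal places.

Posterior is Beta(33, 14); MAP = (33−1)/(47−2) = 32/45 ≈ 0.71111.
MLE ignores the prior: p̂_MLE = k/n = 26/36 ≈ 0.72222.
Difference = 32/45 − 26/36 = -1/90 ≈ -0.0111.

MAP − MLE = -0.0111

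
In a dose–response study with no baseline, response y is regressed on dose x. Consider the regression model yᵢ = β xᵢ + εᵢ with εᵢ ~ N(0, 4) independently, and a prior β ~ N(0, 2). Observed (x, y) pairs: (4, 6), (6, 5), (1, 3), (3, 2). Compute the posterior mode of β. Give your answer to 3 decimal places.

β̂_MAP = 0.984

log p(β | y) = −Σ(yᵢ − βxᵢ)²/(2·4) − β²/(2·2) + const.
Setting the derivative to zero: Σxᵢ(yᵢ − βxᵢ)/4 − β/2 = 0, so β = Σxᵢyᵢ / (Σxᵢ² + σ²/τ²).
Σxᵢyᵢ = 4·6 + 6·5 + 1·3 + 3·2 = 63; Σxᵢ² = 62; σ²/τ² = 2.
β̂_MAP = 63 / (62 + 2) = 63/64 ≈ 0.984.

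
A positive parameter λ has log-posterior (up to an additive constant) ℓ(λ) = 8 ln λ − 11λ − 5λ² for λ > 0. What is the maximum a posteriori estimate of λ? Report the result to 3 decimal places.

ℓ'(λ) = 8/λ − 11 − 10λ. Setting this to zero and multiplying by λ: 10λ² + 11λ − 8 = 0.
λ = (−11 + √(11² + 4·10·8)) / (2·10) = (−11 + √441) / 20 = (−11 + 21)/20 = 1/2.
ℓ''(λ) = −8/λ² − 10 < 0, confirming a maximum.

λ̂_MAP = 0.500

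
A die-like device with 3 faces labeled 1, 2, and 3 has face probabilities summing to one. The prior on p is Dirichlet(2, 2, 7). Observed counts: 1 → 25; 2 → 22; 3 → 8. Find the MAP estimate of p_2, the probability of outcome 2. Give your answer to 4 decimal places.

The posterior is Dirichlet(αᵢ + nᵢ) = Dirichlet(27, 24, 15).
For a Dirichlet(a₁,…,a_K) with all aᵢ > 1, the mode has j-th component (aⱼ − 1)/(Σaᵢ − K).
Here Σaᵢ = 66 and K = 3, so p_2 = (24 − 1)/(66 − 3) = 23/63 ≈ 0.3651.

MAP estimate: 0.3651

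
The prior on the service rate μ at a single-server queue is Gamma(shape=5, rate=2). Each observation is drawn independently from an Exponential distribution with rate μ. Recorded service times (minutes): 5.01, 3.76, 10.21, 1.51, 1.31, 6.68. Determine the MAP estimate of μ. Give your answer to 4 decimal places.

The Exponential(rate=μ) likelihood is ∝ μ^n e^(−μΣtᵢ). Here n = 6 and Σtᵢ = 5.01 + 3.76 + 10.21 + 1.51 + 1.31 + 6.68 = 28.48.
Posterior ∝ μ^4e^(−2μ) · μ^6e^(−28.48μ) = μ^10e^(−30.48μ), i.e. Gamma(11, 30.48).
Mode = (a−1)/b = 10/30.48 ≈ 0.3281.

μ̂_MAP = 0.3281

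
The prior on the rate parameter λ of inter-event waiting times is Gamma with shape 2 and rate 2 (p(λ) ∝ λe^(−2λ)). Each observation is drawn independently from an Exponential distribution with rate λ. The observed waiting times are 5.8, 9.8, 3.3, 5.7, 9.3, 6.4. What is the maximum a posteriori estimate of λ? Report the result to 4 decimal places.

The Exponential(rate=λ) likelihood is ∝ λ^n e^(−λΣtᵢ). Here n = 6 and Σtᵢ = 5.8 + 9.8 + 3.3 + 5.7 + 9.3 + 6.4 = 40.3.
Posterior ∝ λe^(−2λ) · λ^6e^(−40.3λ) = λ^7e^(−42.3λ), i.e. Gamma(8, 42.3).
Mode = (a−1)/b = 7/42.3 ≈ 0.1655.

λ̂_MAP = 0.1655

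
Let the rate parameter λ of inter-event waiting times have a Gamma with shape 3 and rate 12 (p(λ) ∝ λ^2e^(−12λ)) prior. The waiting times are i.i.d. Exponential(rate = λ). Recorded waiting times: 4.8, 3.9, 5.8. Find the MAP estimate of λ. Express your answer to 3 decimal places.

λ̂_MAP = 0.189

The Exponential(rate=λ) likelihood is ∝ λ^n e^(−λΣtᵢ). Here n = 3 and Σtᵢ = 4.8 + 3.9 + 5.8 = 14.5.
Posterior ∝ λ^2e^(−12λ) · λ^3e^(−14.5λ) = λ^5e^(−26.5λ), i.e. Gamma(6, 26.5).
Mode = (a−1)/b = 5/26.5 ≈ 0.189.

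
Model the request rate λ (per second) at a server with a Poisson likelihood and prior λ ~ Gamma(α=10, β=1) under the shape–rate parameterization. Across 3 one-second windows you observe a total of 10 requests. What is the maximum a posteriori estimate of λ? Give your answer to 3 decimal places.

Σxᵢ = 10, n = 3.
Posterior ∝ λ^9e^(−1λ) · λ^10e^(−3λ) = λ^19e^(−4λ), i.e. Gamma(shape=20, rate=4).
The mode of a Gamma(a, b) with a ≥ 1 (shape–rate) is (a−1)/b = 19/4 ≈ 4.750.

λ̂_MAP = 4.750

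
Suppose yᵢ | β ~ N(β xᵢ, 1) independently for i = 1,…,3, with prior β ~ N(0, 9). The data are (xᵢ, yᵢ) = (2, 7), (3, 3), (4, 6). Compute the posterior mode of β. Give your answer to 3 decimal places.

β̂_MAP = 1.615

log p(β | y) = −Σ(yᵢ − βxᵢ)²/(2·1) − β²/(2·9) + const.
Setting the derivative to zero: Σxᵢ(yᵢ − βxᵢ)/1 − β/9 = 0, so β = Σxᵢyᵢ / (Σxᵢ² + σ²/τ²).
Σxᵢyᵢ = 2·7 + 3·3 + 4·6 = 47; Σxᵢ² = 29; σ²/τ² = 1/9.
β̂_MAP = 47 / (29 + 1/9) = 47/(262/9) = 423/262 ≈ 1.615.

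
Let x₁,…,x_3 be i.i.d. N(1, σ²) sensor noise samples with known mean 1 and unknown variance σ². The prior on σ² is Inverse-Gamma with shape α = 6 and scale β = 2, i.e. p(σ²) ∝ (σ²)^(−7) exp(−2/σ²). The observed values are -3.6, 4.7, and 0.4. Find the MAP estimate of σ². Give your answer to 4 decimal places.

σ̂²_MAP = 2.3065

Sum of squared deviations about the known mean: SS = (-3.6−1)² + (4.7−1)² + (0.4−1)² = 35.21.
The Normal likelihood contributes (σ²)^(−n/2) exp(−SS/(2σ²)), so the posterior is Inverse-Gamma(α + n/2, β + SS/2) = Inverse-Gamma(7.5, 19.605).
The mode of Inverse-Gamma(a, b) is b/(a+1) = 19.605/8.5 ≈ 2.3065.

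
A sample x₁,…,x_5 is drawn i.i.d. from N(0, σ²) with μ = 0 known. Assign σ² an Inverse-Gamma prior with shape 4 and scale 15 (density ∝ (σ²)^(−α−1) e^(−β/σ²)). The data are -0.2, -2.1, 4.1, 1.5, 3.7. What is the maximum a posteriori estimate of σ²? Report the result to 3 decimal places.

Sum of squared deviations about the known mean: SS = (-0.2−0)² + (-2.1−0)² + (4.1−0)² + (1.5−0)² + (3.7−0)² = 37.2.
The Normal likelihood contributes (σ²)^(−n/2) exp(−SS/(2σ²)), so the posterior is Inverse-Gamma(α + n/2, β + SS/2) = Inverse-Gamma(6.5, 33.6).
The mode of Inverse-Gamma(a, b) is b/(a+1) = 33.6/7.5 ≈ 4.480.

σ̂²_MAP = 4.480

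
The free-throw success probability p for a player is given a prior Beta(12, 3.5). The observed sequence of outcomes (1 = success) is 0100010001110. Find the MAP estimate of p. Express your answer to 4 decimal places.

Prior: Beta(12, 3.5).
Data: 5 successes in 13 trials (from the sequence). The binomial likelihood contributes p^5(1−p)^8, so the posterior is Beta(12+5, 3.5+8) = Beta(17, 11.5).
For Beta(a, b) with a, b > 1 the mode is (a−1)/(a+b−2) = 16/26.5 ≈ 0.6038.

p̂_MAP = 0.6038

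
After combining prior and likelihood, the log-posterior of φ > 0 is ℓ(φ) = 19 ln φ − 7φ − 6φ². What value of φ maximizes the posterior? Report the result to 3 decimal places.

φ̂_MAP = 1.000

ℓ'(φ) = 19/φ − 7 − 12φ. Setting this to zero and multiplying by φ: 12φ² + 7φ − 19 = 0.
φ = (−7 + √(7² + 4·12·19)) / (2·12) = (−7 + √961) / 24 = (−7 + 31)/24 = 1.
ℓ''(φ) = −19/φ² − 12 < 0, confirming a maximum.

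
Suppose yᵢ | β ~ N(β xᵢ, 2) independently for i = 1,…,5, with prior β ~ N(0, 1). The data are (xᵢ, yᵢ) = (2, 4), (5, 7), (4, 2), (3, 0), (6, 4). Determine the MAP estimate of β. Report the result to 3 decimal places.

log p(β | y) = −Σ(yᵢ − βxᵢ)²/(2·2) − β²/(2·1) + const.
Setting the derivative to zero: Σxᵢ(yᵢ − βxᵢ)/2 − β/1 = 0, so β = Σxᵢyᵢ / (Σxᵢ² + σ²/τ²).
Σxᵢyᵢ = 2·4 + 5·7 + 4·2 + 3·0 + 6·4 = 75; Σxᵢ² = 90; σ²/τ² = 2.
β̂_MAP = 75 / (90 + 2) = 75/92 ≈ 0.815.

β̂_MAP = 0.815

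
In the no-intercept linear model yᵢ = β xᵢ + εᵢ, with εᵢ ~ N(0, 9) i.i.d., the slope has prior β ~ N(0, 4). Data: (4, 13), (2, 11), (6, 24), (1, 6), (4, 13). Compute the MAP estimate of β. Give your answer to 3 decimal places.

β̂_MAP = 3.668

log p(β | y) = −Σ(yᵢ − βxᵢ)²/(2·9) − β²/(2·4) + const.
Setting the derivative to zero: Σxᵢ(yᵢ − βxᵢ)/9 − β/4 = 0, so β = Σxᵢyᵢ / (Σxᵢ² + σ²/τ²).
Σxᵢyᵢ = 4·13 + 2·11 + 6·24 + 1·6 + 4·13 = 276; Σxᵢ² = 73; σ²/τ² = 2.25.
β̂_MAP = 276 / (73 + 2.25) = 276/75.25 ≈ 3.668.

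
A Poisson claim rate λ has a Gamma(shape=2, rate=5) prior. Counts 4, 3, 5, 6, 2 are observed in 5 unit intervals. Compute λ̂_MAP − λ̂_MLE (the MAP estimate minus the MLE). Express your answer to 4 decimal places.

Σxᵢ = 20. Posterior is Gamma(22, 10); MAP = (22−1)/10 = 21/10 ≈ 2.10000.
MLE = x̄ = 20/5 ≈ 4.00000.
Difference = 21/10 − 20/5 = -19/10 ≈ -1.9000.

MAP − MLE = -1.9000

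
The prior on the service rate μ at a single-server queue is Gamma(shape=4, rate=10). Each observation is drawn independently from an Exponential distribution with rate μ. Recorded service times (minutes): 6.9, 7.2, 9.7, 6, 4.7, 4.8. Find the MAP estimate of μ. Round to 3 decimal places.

μ̂_MAP = 0.183

The Exponential(rate=μ) likelihood is ∝ μ^n e^(−μΣtᵢ). Here n = 6 and Σtᵢ = 6.9 + 7.2 + 9.7 + 6 + 4.7 + 4.8 = 39.3.
Posterior ∝ μ^3e^(−10μ) · μ^6e^(−39.3μ) = μ^9e^(−49.3μ), i.e. Gamma(10, 49.3).
Mode = (a−1)/b = 9/49.3 ≈ 0.183.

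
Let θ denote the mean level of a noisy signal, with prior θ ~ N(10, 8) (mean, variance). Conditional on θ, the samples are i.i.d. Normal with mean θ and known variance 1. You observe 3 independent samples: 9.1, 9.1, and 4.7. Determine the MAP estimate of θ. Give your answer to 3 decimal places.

θ̂_MAP = 7.728

n = 3; x̄ = (9.1 + 9.1 + 4.7)/3 = 22.9/3 = 229/30 ≈ 7.6333.
For a Normal prior and Normal likelihood with known variance, the posterior is Normal; its mode equals its mean, the precision-weighted average.
Prior precision 1/σ₀² = 1/8 = 0.125; data precision n/σ² = 3/1 = 3.
θ̂ = (0.125·10 + 3·(229/30)) / (0.125 + 3) = 24.15/3.125 = 7.728.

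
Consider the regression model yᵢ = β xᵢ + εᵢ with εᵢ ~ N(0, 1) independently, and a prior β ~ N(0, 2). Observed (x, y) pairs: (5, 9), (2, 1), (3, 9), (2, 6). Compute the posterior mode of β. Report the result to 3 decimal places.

log p(β | y) = −Σ(yᵢ − βxᵢ)²/(2·1) − β²/(2·2) + const.
Setting the derivative to zero: Σxᵢ(yᵢ − βxᵢ)/1 − β/2 = 0, so β = Σxᵢyᵢ / (Σxᵢ² + σ²/τ²).
Σxᵢyᵢ = 5·9 + 2·1 + 3·9 + 2·6 = 86; Σxᵢ² = 42; σ²/τ² = 0.5.
β̂_MAP = 86 / (42 + 0.5) = 86/42.5 ≈ 2.024.

β̂_MAP = 2.024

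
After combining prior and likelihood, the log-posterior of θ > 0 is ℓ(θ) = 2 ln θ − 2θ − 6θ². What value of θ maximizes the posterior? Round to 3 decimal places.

ℓ'(θ) = 2/θ − 2 − 12θ. Setting this to zero and multiplying by θ: 12θ² + 2θ − 2 = 0.
θ = (−2 + √(2² + 4·12·2)) / (2·12) = (−2 + √100) / 24 = (−2 + 10)/24 = 1/3.
ℓ''(θ) = −2/θ² − 12 < 0, confirming a maximum.

θ̂_MAP = 0.333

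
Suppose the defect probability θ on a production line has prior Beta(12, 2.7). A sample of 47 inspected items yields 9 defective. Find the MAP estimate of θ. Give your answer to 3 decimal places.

Prior: Beta(12, 2.7).
Data: 9 successes in 47 trials. The binomial likelihood contributes θ^9(1−θ)^38, so the posterior is Beta(12+9, 2.7+38) = Beta(21, 40.7).
For Beta(a, b) with a, b > 1 the mode is (a−1)/(a+b−2) = 20/59.7 ≈ 0.335.

θ̂_MAP = 0.335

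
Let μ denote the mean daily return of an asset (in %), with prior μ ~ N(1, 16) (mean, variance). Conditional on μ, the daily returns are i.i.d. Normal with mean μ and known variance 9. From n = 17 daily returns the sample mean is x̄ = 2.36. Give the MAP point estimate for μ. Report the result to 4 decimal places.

n = 17, x̄ = 2.36.
For a Normal prior and Normal likelihood with known variance, the posterior is Normal; its mode equals its mean, the precision-weighted average.
Prior precision 1/σ₀² = 1/16 = 0.0625; data precision n/σ² = 17/9.
μ̂ = (0.0625·1 + (17/9)·2.36) / (0.0625 + 17/9) = (16273/3600)/(281/144) = 16273/7025 ≈ 2.3164.

μ̂_MAP = 2.3164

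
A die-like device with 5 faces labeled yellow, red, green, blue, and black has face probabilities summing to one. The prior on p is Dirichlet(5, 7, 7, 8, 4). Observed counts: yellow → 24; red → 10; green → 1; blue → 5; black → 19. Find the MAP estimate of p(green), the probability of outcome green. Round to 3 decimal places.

The posterior is Dirichlet(αᵢ + nᵢ) = Dirichlet(29, 17, 8, 13, 23).
For a Dirichlet(a₁,…,a_K) with all aᵢ > 1, the mode has j-th component (aⱼ − 1)/(Σaᵢ − K).
Here Σaᵢ = 90 and K = 5, so p(green) = (8 − 1)/(90 − 5) = 7/85 ≈ 0.082.

MAP estimate of p(green) = 0.082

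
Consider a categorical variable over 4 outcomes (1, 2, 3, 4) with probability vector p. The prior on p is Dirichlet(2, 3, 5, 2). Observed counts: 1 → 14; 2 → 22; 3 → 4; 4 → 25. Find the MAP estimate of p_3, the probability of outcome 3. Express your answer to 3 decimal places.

The posterior is Dirichlet(αᵢ + nᵢ) = Dirichlet(16, 25, 9, 27).
For a Dirichlet(a₁,…,a_K) with all aᵢ > 1, the mode has j-th component (aⱼ − 1)/(Σaᵢ − K).
Here Σaᵢ = 77 and K = 4, so p_3 = (9 − 1)/(77 − 4) = 8/73 ≈ 0.110.

MAP estimate: 0.110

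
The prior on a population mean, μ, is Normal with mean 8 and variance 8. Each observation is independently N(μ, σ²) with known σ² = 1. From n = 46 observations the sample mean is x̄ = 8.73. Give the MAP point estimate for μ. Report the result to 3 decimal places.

μ̂_MAP = 8.728

n = 46, x̄ = 8.73.
For a Normal prior and Normal likelihood with known variance, the posterior is Normal; its mode equals its mean, the precision-weighted average.
Prior precision 1/σ₀² = 1/8 = 0.125; data precision n/σ² = 46/1 = 46.
μ̂ = (0.125·8 + 46·8.73) / (0.125 + 46) = 402.58/46.125 = 80516/9225 ≈ 8.728.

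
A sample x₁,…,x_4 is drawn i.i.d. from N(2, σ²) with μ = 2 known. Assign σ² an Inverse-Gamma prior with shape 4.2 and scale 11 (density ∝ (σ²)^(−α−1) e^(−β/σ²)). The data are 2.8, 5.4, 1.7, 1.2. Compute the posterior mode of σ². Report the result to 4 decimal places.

Sum of squared deviations about the known mean: SS = (2.8−2)² + (5.4−2)² + (1.7−2)² + (1.2−2)² = 12.93.
The Normal likelihood contributes (σ²)^(−n/2) exp(−SS/(2σ²)), so the posterior is Inverse-Gamma(α + n/2, β + SS/2) = Inverse-Gamma(6.2, 17.465).
The mode of Inverse-Gamma(a, b) is b/(a+1) = 17.465/7.2 ≈ 2.4257.

σ̂²_MAP = 2.4257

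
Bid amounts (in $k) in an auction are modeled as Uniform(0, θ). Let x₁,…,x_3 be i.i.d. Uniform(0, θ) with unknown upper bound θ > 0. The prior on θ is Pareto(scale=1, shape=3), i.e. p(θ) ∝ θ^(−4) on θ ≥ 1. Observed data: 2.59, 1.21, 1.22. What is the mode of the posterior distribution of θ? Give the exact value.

The Uniform(0, θ) likelihood is θ^(−n) for θ ≥ max(xᵢ), zero otherwise. Here max(xᵢ) = 2.59.
Posterior ∝ θ^(−4) · θ^(−3) = θ^(−7) on θ ≥ max(1, 2.59) = 2.59.
This density is strictly decreasing in θ, so the posterior mode lies at the lower boundary of the support.

θ̂_MAP = 2.59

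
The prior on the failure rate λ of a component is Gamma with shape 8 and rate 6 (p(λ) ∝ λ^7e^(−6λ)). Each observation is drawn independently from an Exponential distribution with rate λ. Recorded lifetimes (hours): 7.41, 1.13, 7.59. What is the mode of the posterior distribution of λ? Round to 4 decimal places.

λ̂_MAP = 0.4519

The Exponential(rate=λ) likelihood is ∝ λ^n e^(−λΣtᵢ). Here n = 3 and Σtᵢ = 7.41 + 1.13 + 7.59 = 16.13.
Posterior ∝ λ^7e^(−6λ) · λ^3e^(−16.13λ) = λ^10e^(−22.13λ), i.e. Gamma(11, 22.13).
Mode = (a−1)/b = 10/22.13 ≈ 0.4519.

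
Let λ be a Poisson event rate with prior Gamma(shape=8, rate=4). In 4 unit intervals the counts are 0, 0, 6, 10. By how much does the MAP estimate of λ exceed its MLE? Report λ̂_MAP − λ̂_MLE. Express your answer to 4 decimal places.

Σxᵢ = 16. Posterior is Gamma(24, 8); MAP = (24−1)/8 = 23/8 ≈ 2.87500.
MLE = x̄ = 16/4 ≈ 4.00000.
Difference = 23/8 − 16/4 = -9/8 ≈ -1.1250.

MAP − MLE = -1.1250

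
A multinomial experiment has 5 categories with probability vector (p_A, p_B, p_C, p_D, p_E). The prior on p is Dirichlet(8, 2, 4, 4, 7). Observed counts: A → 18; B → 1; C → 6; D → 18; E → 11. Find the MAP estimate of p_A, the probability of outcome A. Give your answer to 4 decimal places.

MAP estimate of p_A = 0.3378

The posterior is Dirichlet(αᵢ + nᵢ) = Dirichlet(26, 3, 10, 22, 18).
For a Dirichlet(a₁,…,a_K) with all aᵢ > 1, the mode has j-th component (aⱼ − 1)/(Σaᵢ − K).
Here Σaᵢ = 79 and K = 5, so p_A = (26 − 1)/(79 − 5) = 25/74 ≈ 0.3378.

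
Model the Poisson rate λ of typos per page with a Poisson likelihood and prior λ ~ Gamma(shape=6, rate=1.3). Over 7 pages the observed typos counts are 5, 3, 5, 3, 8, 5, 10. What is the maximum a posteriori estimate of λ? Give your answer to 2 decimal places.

λ̂_MAP = 5.30

Σxᵢ = 5+3+5+3+8+5+10 = 39, with n = 7.
Posterior ∝ λ^5e^(−1.3λ) · λ^39e^(−7λ) = λ^44e^(−8.3λ), i.e. Gamma(shape=45, rate=8.3).
The mode of a Gamma(a, b) with a ≥ 1 (shape–rate) is (a−1)/b = 44/8.3 ≈ 5.30.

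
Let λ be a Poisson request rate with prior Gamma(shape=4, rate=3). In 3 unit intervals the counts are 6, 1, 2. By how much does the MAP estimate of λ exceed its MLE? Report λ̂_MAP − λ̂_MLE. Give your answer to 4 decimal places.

MAP − MLE = -1.0000

Σxᵢ = 9. Posterior is Gamma(13, 6); MAP = (13−1)/6 = 12/6 ≈ 2.00000.
MLE = x̄ = 9/3 ≈ 3.00000.
Difference = 12/6 − 9/3 = -1 ≈ -1.0000.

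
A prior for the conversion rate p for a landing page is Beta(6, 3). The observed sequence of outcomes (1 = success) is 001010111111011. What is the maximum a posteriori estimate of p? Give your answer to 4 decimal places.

p̂_MAP = 0.6818

Prior: Beta(6, 3).
Data: 10 successes in 15 trials (from the sequence). The binomial likelihood contributes p^10(1−p)^5, so the posterior is Beta(6+10, 3+5) = Beta(16, 8).
For Beta(a, b) with a, b > 1 the mode is (a−1)/(a+b−2) = 15/22 ≈ 0.6818.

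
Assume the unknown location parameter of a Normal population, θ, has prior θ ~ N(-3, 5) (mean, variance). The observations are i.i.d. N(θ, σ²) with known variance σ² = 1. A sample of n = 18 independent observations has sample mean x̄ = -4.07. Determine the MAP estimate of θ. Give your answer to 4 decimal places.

θ̂_MAP = -4.0582

n = 18, x̄ = -4.07.
For a Normal prior and Normal likelihood with known variance, the posterior is Normal; its mode equals its mean, the precision-weighted average.
Prior precision 1/σ₀² = 1/5 = 0.2; data precision n/σ² = 18/1 = 18.
θ̂ = (0.2·(-3) + 18·(-4.07)) / (0.2 + 18) = (-73.86)/18.2 = -3693/910 ≈ -4.0582.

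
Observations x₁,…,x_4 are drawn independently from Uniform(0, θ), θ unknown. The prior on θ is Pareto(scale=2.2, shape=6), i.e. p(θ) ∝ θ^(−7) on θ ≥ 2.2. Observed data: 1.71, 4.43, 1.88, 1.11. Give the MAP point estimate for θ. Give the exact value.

θ̂_MAP = 4.43

The Uniform(0, θ) likelihood is θ^(−n) for θ ≥ max(xᵢ), zero otherwise. Here max(xᵢ) = 4.43.
Posterior ∝ θ^(−7) · θ^(−4) = θ^(−11) on θ ≥ max(2.2, 4.43) = 4.43.
This density is strictly decreasing in θ, so the posterior mode lies at the lower boundary of the support.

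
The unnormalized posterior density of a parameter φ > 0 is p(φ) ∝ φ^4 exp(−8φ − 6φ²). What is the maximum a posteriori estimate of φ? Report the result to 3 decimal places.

ℓ'(φ) = 4/φ − 8 − 12φ. Setting this to zero and multiplying by φ: 12φ² + 8φ − 4 = 0.
φ = (−8 + √(8² + 4·12·4)) / (2·12) = (−8 + √256) / 24 = (−8 + 16)/24 = 1/3.
ℓ''(φ) = −4/φ² − 12 < 0, confirming a maximum.

φ̂_MAP = 0.333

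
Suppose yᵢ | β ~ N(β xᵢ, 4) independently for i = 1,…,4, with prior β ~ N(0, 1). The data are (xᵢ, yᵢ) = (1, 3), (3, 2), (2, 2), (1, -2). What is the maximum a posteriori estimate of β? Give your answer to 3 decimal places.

β̂_MAP = 0.579

log p(β | y) = −Σ(yᵢ − βxᵢ)²/(2·4) − β²/(2·1) + const.
Setting the derivative to zero: Σxᵢ(yᵢ − βxᵢ)/4 − β/1 = 0, so β = Σxᵢyᵢ / (Σxᵢ² + σ²/τ²).
Σxᵢyᵢ = 1·3 + 3·2 + 2·2 + 1·(-2) = 11; Σxᵢ² = 15; σ²/τ² = 4.
β̂_MAP = 11 / (15 + 4) = 11/19 ≈ 0.579.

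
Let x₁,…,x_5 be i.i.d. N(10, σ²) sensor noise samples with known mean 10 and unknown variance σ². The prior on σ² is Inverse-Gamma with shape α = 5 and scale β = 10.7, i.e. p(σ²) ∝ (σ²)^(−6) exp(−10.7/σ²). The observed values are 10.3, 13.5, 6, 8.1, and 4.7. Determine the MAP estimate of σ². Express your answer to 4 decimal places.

Sum of squared deviations about the known mean: SS = (10.3−10)² + (13.5−10)² + (6−10)² + (8.1−10)² + (4.7−10)² = 60.04.
The Normal likelihood contributes (σ²)^(−n/2) exp(−SS/(2σ²)), so the posterior is Inverse-Gamma(α + n/2, β + SS/2) = Inverse-Gamma(7.5, 40.72).
The mode of Inverse-Gamma(a, b) is b/(a+1) = 40.72/8.5 ≈ 4.7906.

σ̂²_MAP = 4.7906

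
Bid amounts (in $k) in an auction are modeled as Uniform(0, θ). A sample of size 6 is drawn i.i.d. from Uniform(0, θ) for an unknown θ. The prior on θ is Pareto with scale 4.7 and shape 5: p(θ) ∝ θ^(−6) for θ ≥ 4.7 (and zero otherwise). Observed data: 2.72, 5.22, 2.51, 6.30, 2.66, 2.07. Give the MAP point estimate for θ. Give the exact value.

The Uniform(0, θ) likelihood is θ^(−n) for θ ≥ max(xᵢ), zero otherwise. Here max(xᵢ) = 6.30.
Posterior ∝ θ^(−6) · θ^(−6) = θ^(−12) on θ ≥ max(4.7, 6.30) = 6.30.
This density is strictly decreasing in θ, so the posterior mode lies at the lower boundary of the support.

θ̂_MAP = 6.30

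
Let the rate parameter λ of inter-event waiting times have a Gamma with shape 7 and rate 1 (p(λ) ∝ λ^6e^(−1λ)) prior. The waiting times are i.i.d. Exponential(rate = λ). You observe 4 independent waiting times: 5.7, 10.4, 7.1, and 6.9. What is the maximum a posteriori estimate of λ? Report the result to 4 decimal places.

The Exponential(rate=λ) likelihood is ∝ λ^n e^(−λΣtᵢ). Here n = 4 and Σtᵢ = 5.7 + 10.4 + 7.1 + 6.9 = 30.1.
Posterior ∝ λ^6e^(−1λ) · λ^4e^(−30.1λ) = λ^10e^(−31.1λ), i.e. Gamma(11, 31.1).
Mode = (a−1)/b = 10/31.1 ≈ 0.3215.

λ̂_MAP = 0.3215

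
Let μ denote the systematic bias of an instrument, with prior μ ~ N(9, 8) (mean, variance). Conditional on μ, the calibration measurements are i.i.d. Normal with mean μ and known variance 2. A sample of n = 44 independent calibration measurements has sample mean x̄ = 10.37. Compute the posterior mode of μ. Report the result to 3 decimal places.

n = 44, x̄ = 10.37.
For a Normal prior and Normal likelihood with known variance, the posterior is Normal; its mode equals its mean, the precision-weighted average.
Prior precision 1/σ₀² = 1/8 = 0.125; data precision n/σ² = 44/2 = 22.
μ̂ = (0.125·9 + 22·10.37) / (0.125 + 22) = 229.265/22.125 = 45853/4425 ≈ 10.362.

μ̂_MAP = 10.362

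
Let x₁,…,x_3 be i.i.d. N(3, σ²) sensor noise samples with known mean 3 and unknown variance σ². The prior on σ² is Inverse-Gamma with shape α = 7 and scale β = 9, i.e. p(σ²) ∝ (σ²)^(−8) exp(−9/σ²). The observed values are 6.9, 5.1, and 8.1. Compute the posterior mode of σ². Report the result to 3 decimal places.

σ̂²_MAP = 3.349

Sum of squared deviations about the known mean: SS = (6.9−3)² + (5.1−3)² + (8.1−3)² = 45.63.
The Normal likelihood contributes (σ²)^(−n/2) exp(−SS/(2σ²)), so the posterior is Inverse-Gamma(α + n/2, β + SS/2) = Inverse-Gamma(8.5, 31.815).
The mode of Inverse-Gamma(a, b) is b/(a+1) = 31.815/9.5 ≈ 3.349.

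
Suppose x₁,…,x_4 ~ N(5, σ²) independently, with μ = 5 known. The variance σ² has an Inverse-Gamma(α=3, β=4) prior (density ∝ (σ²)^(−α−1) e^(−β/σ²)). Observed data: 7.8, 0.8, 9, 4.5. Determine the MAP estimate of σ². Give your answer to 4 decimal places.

σ̂²_MAP = 4.1442

Sum of squared deviations about the known mean: SS = (7.8−5)² + (0.8−5)² + (9−5)² + (4.5−5)² = 41.73.
The Normal likelihood contributes (σ²)^(−n/2) exp(−SS/(2σ²)), so the posterior is Inverse-Gamma(α + n/2, β + SS/2) = Inverse-Gamma(5, 24.865).
The mode of Inverse-Gamma(a, b) is b/(a+1) = 24.865/6 ≈ 4.1442.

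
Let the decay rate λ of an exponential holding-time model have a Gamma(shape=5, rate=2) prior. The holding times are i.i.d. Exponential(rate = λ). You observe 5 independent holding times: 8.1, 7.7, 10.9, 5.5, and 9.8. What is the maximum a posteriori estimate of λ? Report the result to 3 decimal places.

λ̂_MAP = 0.205

The Exponential(rate=λ) likelihood is ∝ λ^n e^(−λΣtᵢ). Here n = 5 and Σtᵢ = 8.1 + 7.7 + 10.9 + 5.5 + 9.8 = 42.
Posterior ∝ λ^4e^(−2λ) · λ^5e^(−42λ) = λ^9e^(−44λ), i.e. Gamma(10, 44).
Mode = (a−1)/b = 9/44 ≈ 0.205.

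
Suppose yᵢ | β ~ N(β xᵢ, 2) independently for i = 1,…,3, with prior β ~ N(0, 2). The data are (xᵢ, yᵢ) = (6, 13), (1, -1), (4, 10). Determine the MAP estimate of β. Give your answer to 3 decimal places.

log p(β | y) = −Σ(yᵢ − βxᵢ)²/(2·2) − β²/(2·2) + const.
Setting the derivative to zero: Σxᵢ(yᵢ − βxᵢ)/2 − β/2 = 0, so β = Σxᵢyᵢ / (Σxᵢ² + σ²/τ²).
Σxᵢyᵢ = 6·13 + 1·(-1) + 4·10 = 117; Σxᵢ² = 53; σ²/τ² = 1.
β̂_MAP = 117 / (53 + 1) = 117/54 ≈ 2.167.

β̂_MAP = 2.167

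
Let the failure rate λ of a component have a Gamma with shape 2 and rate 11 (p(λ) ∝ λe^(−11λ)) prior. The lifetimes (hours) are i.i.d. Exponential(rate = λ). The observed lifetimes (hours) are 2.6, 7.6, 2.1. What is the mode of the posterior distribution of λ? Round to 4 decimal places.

λ̂_MAP = 0.1717

The Exponential(rate=λ) likelihood is ∝ λ^n e^(−λΣtᵢ). Here n = 3 and Σtᵢ = 2.6 + 7.6 + 2.1 = 12.3.
Posterior ∝ λe^(−11λ) · λ^3e^(−12.3λ) = λ^4e^(−23.3λ), i.e. Gamma(5, 23.3).
Mode = (a−1)/b = 4/23.3 ≈ 0.1717.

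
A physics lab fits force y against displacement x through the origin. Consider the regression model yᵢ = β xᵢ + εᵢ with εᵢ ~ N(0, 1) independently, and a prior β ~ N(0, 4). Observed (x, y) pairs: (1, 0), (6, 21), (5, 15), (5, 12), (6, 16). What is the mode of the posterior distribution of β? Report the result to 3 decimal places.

log p(β | y) = −Σ(yᵢ − βxᵢ)²/(2·1) − β²/(2·4) + const.
Setting the derivative to zero: Σxᵢ(yᵢ − βxᵢ)/1 − β/4 = 0, so β = Σxᵢyᵢ / (Σxᵢ² + σ²/τ²).
Σxᵢyᵢ = 1·0 + 6·21 + 5·15 + 5·12 + 6·16 = 357; Σxᵢ² = 123; σ²/τ² = 0.25.
β̂_MAP = 357 / (123 + 0.25) = 357/123.25 ≈ 2.897.

β̂_MAP = 2.897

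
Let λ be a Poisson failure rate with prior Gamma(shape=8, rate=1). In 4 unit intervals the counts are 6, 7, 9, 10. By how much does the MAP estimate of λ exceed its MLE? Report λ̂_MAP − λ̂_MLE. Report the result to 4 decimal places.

Σxᵢ = 32. Posterior is Gamma(40, 5); MAP = (40−1)/5 = 39/5 ≈ 7.80000.
MLE = x̄ = 32/4 ≈ 8.00000.
Difference = 39/5 − 32/4 = -1/5 ≈ -0.2000.

MAP − MLE = -0.2000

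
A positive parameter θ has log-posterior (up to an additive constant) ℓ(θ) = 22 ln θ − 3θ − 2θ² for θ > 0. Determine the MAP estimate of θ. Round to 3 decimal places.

θ̂_MAP = 2.000

ℓ'(θ) = 22/θ − 3 − 4θ. Setting this to zero and multiplying by θ: 4θ² + 3θ − 22 = 0.
θ = (−3 + √(3² + 4·4·22)) / (2·4) = (−3 + √361) / 8 = (−3 + 19)/8 = 2.
ℓ''(θ) = −22/θ² − 4 < 0, confirming a maximum.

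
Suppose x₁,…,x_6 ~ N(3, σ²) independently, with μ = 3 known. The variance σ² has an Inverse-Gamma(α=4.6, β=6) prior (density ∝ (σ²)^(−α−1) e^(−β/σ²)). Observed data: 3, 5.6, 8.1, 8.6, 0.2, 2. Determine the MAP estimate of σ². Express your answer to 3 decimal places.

Sum of squared deviations about the known mean: SS = (3−3)² + (5.6−3)² + (8.1−3)² + (8.6−3)² + (0.2−3)² + (2−3)² = 72.97.
The Normal likelihood contributes (σ²)^(−n/2) exp(−SS/(2σ²)), so the posterior is Inverse-Gamma(α + n/2, β + SS/2) = Inverse-Gamma(7.6, 42.485).
The mode of Inverse-Gamma(a, b) is b/(a+1) = 42.485/8.6 ≈ 4.940.

σ̂²_MAP = 4.940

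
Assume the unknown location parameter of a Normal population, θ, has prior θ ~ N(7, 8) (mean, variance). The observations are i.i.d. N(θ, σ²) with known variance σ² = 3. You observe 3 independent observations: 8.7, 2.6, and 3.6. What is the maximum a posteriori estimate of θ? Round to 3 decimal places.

θ̂_MAP = 5.193

n = 3; x̄ = (8.7 + 2.6 + 3.6)/3 = 14.9/3 = 149/30 ≈ 4.9667.
For a Normal prior and Normal likelihood with known variance, the posterior is Normal; its mode equals its mean, the precision-weighted average.
Prior precision 1/σ₀² = 1/8 = 0.125; data precision n/σ² = 3/3 = 1.
θ̂ = (0.125·7 + 1·(149/30)) / (0.125 + 1) = (701/120)/1.125 = 701/135 ≈ 5.193.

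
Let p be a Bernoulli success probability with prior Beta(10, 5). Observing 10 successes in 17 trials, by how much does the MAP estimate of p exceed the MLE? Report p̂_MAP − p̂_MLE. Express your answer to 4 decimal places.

Posterior is Beta(20, 12); MAP = (20−1)/(32−2) = 19/30 ≈ 0.63333.
MLE ignores the prior: p̂_MLE = k/n = 10/17 ≈ 0.58824.
Difference = 19/30 − 10/17 = 23/510 ≈ 0.0451.

MAP − MLE = 0.0451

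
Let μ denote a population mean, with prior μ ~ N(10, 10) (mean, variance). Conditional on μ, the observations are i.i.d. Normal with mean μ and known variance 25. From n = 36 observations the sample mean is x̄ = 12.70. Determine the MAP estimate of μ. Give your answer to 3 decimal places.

μ̂_MAP = 12.525

n = 36, x̄ = 12.70.
For a Normal prior and Normal likelihood with known variance, the posterior is Normal; its mode equals its mean, the precision-weighted average.
Prior precision 1/σ₀² = 1/10 = 0.1; data precision n/σ² = 36/25 = 1.44.
μ̂ = (0.1·10 + 1.44·12.7) / (0.1 + 1.44) = 19.288/1.54 = 4822/385 ≈ 12.525.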